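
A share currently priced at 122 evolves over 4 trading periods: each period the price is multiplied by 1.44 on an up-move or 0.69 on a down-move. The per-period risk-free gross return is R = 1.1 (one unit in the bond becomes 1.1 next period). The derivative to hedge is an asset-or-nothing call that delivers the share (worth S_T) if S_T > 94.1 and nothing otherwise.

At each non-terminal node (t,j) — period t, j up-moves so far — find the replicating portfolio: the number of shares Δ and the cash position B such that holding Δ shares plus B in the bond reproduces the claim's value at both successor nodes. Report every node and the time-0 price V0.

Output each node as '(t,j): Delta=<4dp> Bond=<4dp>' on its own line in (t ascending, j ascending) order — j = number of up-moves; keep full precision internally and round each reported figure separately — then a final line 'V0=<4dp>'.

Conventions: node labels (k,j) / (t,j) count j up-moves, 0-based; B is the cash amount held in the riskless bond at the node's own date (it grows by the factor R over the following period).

(0,0): Delta=1.1367 Bond=-25.5082
(1,0): Delta=1.2936 Bond=-41.2632
(1,1): Delta=1.0744 Bond=-17.1091
(2,0): Delta=1.3740 Bond=-50.0620
(2,1): Delta=1.2616 Bond=-41.5148
(2,2): Delta=1.0000 Bond=0.0000
(3,0): Delta=0.0000 Bond=0.0000
(3,1): Delta=1.9200 Bond=-100.7345
(3,2): Delta=1.0000 Bond=0.0000
(3,3): Delta=1.0000 Bond=0.0000
V0=113.1719

Under the risk-neutral measure, an up-move has probability p* = (R−d)/(u−d) = 0.5467 and values discount at R = 1.1.
Payoffs at expiry: V(4,0)=0.0000, V(4,1)=0.0000, V(4,2)=120.4434, V(4,3)=251.3601, V(4,4)=524.5777
(3,0): S=40.0781. Δ = (V_up−V_dn)/(S_up−S_dn) = (0.0000−0.0000)/(57.7125−27.6539) = 0.0000. V = [p*·0.0000 + (1−p*)·0.0000]/1.1 = 0.0000. B = V − Δ·S = 0.0000.
(3,1): S=83.6412. Δ = (V_up−V_dn)/(S_up−S_dn) = (120.4434−0.0000)/(120.4434−57.7125) = 1.9200. V = [p*·120.4434 + (1−p*)·0.0000]/1.1 = 59.8567. B = V − Δ·S = -100.7345.
(3,2): S=174.5556. Δ = (V_up−V_dn)/(S_up−S_dn) = (251.3601−120.4434)/(251.3601−120.4434) = 1.0000. V = [p*·251.3601 + (1−p*)·120.4434]/1.1 = 174.5556. B = V − Δ·S = 0.0000.
(3,3): S=364.2900. Δ = (V_up−V_dn)/(S_up−S_dn) = (524.5777−251.3601)/(524.5777−251.3601) = 1.0000. V = [p*·524.5777 + (1−p*)·251.3601]/1.1 = 364.2900. B = V − Δ·S = 0.0000.
(2,0): S=58.0842. Δ = (V_up−V_dn)/(S_up−S_dn) = (59.8567−0.0000)/(83.6412−40.0781) = 1.3740. V = [p*·59.8567 + (1−p*)·0.0000]/1.1 = 29.7470. B = V − Δ·S = -50.0620.
(2,1): S=121.2192. Δ = (V_up−V_dn)/(S_up−S_dn) = (174.5556−59.8567)/(174.5556−83.6412) = 1.2616. V = [p*·174.5556 + (1−p*)·59.8567]/1.1 = 111.4171. B = V − Δ·S = -41.5148.
(2,2): S=252.9792. Δ = (V_up−V_dn)/(S_up−S_dn) = (364.2900−174.5556)/(364.2900−174.5556) = 1.0000. V = [p*·364.2900 + (1−p*)·174.5556]/1.1 = 252.9792. B = V − Δ·S = 0.0000.
(1,0): S=84.1800. Δ = (V_up−V_dn)/(S_up−S_dn) = (111.4171−29.7470)/(121.2192−58.0842) = 1.2936. V = [p*·111.4171 + (1−p*)·29.7470]/1.1 = 67.6303. B = V − Δ·S = -41.2632.
(1,1): S=175.6800. Δ = (V_up−V_dn)/(S_up−S_dn) = (252.9792−111.4171)/(252.9792−121.2192) = 1.0744. V = [p*·252.9792 + (1−p*)·111.4171]/1.1 = 171.6403. B = V − Δ·S = -17.1091.
(0,0): S=122.0000. Δ = (V_up−V_dn)/(S_up−S_dn) = (171.6403−67.6303)/(175.6800−84.1800) = 1.1367. V = [p*·171.6403 + (1−p*)·67.6303]/1.1 = 113.1719. B = V − Δ·S = -25.5082.
As a check, the time-0 holding Δ(0,0)·S0 + B(0,0) comes to 113.1719 — exactly V0.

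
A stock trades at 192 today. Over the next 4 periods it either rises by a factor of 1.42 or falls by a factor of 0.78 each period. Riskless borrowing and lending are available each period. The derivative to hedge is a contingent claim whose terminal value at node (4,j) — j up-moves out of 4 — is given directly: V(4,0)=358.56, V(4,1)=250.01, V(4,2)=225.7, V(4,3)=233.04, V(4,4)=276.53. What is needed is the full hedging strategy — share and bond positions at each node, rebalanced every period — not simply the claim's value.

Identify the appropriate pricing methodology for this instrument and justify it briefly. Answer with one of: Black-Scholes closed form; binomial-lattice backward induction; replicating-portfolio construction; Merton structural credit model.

framework: replicating-portfolio construction

Key observation: what is demanded is not a single number but the (Δ, B) position at each node of the 1.42/0.78 tree starting at 192; constructing those positions is the replicating-portfolio method.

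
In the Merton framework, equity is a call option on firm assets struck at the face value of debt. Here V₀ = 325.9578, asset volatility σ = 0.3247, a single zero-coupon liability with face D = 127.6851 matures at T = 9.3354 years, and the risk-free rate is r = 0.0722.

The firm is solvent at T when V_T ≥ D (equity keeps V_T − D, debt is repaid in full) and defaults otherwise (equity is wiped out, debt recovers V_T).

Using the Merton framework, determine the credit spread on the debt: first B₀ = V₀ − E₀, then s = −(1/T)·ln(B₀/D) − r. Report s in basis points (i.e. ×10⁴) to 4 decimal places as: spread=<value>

spread=48.7739

Equity is a call on the firm's assets struck at D = 127.6851:
d₁ = [ln(V₀/D) + (r + σ²/2)T] / (σ√T)
   = [ln(325.9578/127.6851) + (0.0722 + 0.5·0.3247²)·9.3354] / (0.3247·√9.3354)
   = [0.937201 + 1.166132] / 0.992085 = 2.120114
d₂ = d₁ − σ√T = 2.120114 − 0.992085 = 1.128029
N(d₁) = 0.983002,  N(d₂) = 0.870346,  e^(−rT) = 0.509658
E₀ = V₀·N(d₁) − D·e^(−rT)·N(d₂)
   = 325.9578·0.983002 − 127.6851·0.509658·0.870346 = 263.778710
B₀ = V₀ − E₀ = 325.9578 − 263.778710 = 62.179090
spread = −(1/T)·ln(B₀/D) − r = −(1/9.3354)·ln(62.179090/127.6851) − 0.0722 = 0.00487739
in basis points: 0.00487739 × 10⁴ = 48.7739 bp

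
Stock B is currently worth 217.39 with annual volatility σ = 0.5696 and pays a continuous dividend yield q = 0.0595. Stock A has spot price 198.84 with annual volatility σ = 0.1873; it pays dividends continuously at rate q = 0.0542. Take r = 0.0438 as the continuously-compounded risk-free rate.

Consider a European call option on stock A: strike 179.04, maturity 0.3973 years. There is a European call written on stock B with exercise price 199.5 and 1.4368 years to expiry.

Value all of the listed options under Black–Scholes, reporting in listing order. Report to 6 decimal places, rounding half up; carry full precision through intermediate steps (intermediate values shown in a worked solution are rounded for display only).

[stock A call K=179.04]
σ√T = 0.1873·√0.3973 = 0.118058
d₁ = (ln(S/K) + (r−q+σ²/2)T) / (σ√T) = (ln(198.84/179.04) + (0.0438−0.0542+0.1873²/2)·0.3973) / 0.118058 = (0.104891 + 0.002837) / 0.118058 = 0.912499
d₂ = d₁ − σ√T = 0.912499 − 0.118058 = 0.794441
e^{−rT} = 0.982749
e^{−qT} = 0.978697
N(d₁) = 0.819247,  N(d₂) = 0.786531
price = S·e^{−qT}·N(d₁) − K·e^{−rT}·N(d₂) = 159.428750 − 138.391099 = 21.037651
[stock B call K=199.5]
σ√T = 0.5696·√1.4368 = 0.682760
d₁ = (ln(S/K) + (r−q+σ²/2)T) / (σ√T) = (ln(217.39/199.5) + (0.0438−0.0595+0.5696²/2)·1.4368) / 0.682760 = (0.085879 + 0.210523) / 0.682760 = 0.434123
d₂ = d₁ − σ√T = 0.434123 − 0.682760 = -0.248637
e^{−rT} = 0.939007
e^{−qT} = 0.918063
N(d₁) = 0.667900,  N(d₂) = 0.401821
price = S·e^{−qT}·N(d₁) − K·e^{−rT}·N(d₂) = 133.297977 − 75.273859 = 58.024118

price(stock A call K=179.04) = 21.037651
price(stock B call K=199.5) = 58.024118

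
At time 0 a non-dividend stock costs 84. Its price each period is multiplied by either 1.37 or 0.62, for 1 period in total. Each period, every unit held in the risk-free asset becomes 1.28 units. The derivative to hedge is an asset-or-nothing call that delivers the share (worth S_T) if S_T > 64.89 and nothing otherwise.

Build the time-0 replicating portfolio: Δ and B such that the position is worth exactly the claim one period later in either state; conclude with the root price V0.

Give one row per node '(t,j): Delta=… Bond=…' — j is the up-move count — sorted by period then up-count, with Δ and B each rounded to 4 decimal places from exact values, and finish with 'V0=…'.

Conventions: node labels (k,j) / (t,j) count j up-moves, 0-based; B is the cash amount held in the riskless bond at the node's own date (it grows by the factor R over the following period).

(0,0): Delta=1.8267 Bond=-74.3225
V0=79.1175

No-arbitrage ⇒ martingale measure with p* = (R−d)/(u−d) = 0.8800.
At maturity the claim pays: V(1,0)=0.0000, V(1,1)=115.0800
  t=0,j=0: stock 84.0000 → up 115.0800 (V=115.0800), down 52.0800 (V=0.0000). Price 79.1175; hedge Δ=1.8267, bond B=-74.3225.
As a check, the time-0 holding Δ(0,0)·S0 + B(0,0) comes to 79.1175 — exactly V0.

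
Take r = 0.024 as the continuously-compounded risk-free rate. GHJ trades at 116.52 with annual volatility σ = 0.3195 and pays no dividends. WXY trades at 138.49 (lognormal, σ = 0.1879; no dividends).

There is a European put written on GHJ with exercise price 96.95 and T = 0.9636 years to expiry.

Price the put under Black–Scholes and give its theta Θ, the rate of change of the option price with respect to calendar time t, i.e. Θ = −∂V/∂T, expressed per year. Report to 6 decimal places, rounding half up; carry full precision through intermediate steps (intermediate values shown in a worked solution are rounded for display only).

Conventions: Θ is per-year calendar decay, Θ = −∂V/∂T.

price = 5.001146
Θ = -4.720158

σ√T = 0.3195·√0.9636 = 0.313631
d₁ = (ln(S/K) + (r+σ²/2)T) / (σ√T) = (ln(116.52/96.95) + (0.024+0.3195²/2)·0.9636) / 0.313631 = (0.183868 + 0.072309) / 0.313631 = 0.816807
d₂ = d₁ − σ√T = 0.816807 − 0.313631 = 0.503176
e^{−rT} = 0.977139
N(−d₁) = 0.207019,  N(−d₂) = 0.307420
Put price V = K·e^{−rT}·N(−d₂) − S·N(−d₁) = 29.123036 − 24.121891 = 5.001146
φ(d₁) = (1/√(2π))·e^{−d₁²/2} = 0.285782
Θ = −S·φ(d₁)·σ/(2√T) + r·K·e^{−rT}·N(−d₂) = −5.419111 + 0.698953 = -4.720158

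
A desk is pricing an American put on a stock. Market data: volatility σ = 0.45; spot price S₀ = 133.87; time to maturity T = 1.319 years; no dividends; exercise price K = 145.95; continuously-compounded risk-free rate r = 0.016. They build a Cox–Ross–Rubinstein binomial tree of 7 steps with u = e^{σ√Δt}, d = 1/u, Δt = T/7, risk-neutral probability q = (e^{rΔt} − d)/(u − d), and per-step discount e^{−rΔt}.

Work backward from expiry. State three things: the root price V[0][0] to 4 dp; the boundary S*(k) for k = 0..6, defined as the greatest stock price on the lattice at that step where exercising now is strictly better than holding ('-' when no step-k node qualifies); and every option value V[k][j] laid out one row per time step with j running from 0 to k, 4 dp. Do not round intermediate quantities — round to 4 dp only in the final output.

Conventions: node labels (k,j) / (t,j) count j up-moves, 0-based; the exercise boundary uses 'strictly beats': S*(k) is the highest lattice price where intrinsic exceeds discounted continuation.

Δt=0.18843, u=1.21572, d=0.82256, q=0.45900, disc=e^(-rΔt)=0.99699
k=7 terminal: V=max(K-S,0) → 111.8429 95.5404 71.4457 35.8343 0.0000 0.0000 0.0000 0.0000
k=6: j=0 S=41.4647 intr=104.4853 cont=104.0459 V=104.4853[EX]; j=1 S=61.2840 intr=84.6660 cont=84.2267 V=84.6660[EX]; j=2 S=90.5764 intr=55.3736 cont=54.9342 V=55.3736[EX]; j=3 S=133.8700 intr=12.0800 cont=19.3280 V=19.3280[hold]; j=4 S=197.8570 intr=0.0000 cont=0.0000 V=0.0000[hold]; j=5 S=292.4283 intr=0.0000 cont=0.0000 V=0.0000[hold]; j=6 S=432.2028 intr=0.0000 cont=0.0000 V=0.0000[hold]  S*(6)=90.5764
k=5: j=0 S=50.4096 intr=95.5404 cont=95.1011 V=95.5404[EX]; j=1 S=74.5043 intr=71.4457 cont=71.0064 V=71.4457[EX]; j=2 S=110.1157 intr=35.8343 cont=38.7118 V=38.7118[hold]; j=3 S=162.7486 intr=0.0000 cont=10.4250 V=10.4250[hold]; j=4 S=240.5390 intr=0.0000 cont=0.0000 V=0.0000[hold]; j=5 S=355.5114 intr=0.0000 cont=0.0000 V=0.0000[hold]  S*(5)=74.5043
k=4: j=0 S=61.2840 intr=84.6660 cont=84.2267 V=84.6660[EX]; j=1 S=90.5764 intr=55.3736 cont=56.2510 V=56.2510[hold]; j=2 S=133.8700 intr=12.0800 cont=25.6507 V=25.6507[hold]; j=3 S=197.8570 intr=0.0000 cont=5.6229 V=5.6229[hold]; j=4 S=292.4283 intr=0.0000 cont=0.0000 V=0.0000[hold]  S*(4)=61.2840
k=3: j=0 S=74.5043 intr=71.4457 cont=71.4079 V=71.4457[EX]; j=1 S=110.1157 intr=35.8343 cont=42.0784 V=42.0784[hold]; j=2 S=162.7486 intr=0.0000 cont=16.4084 V=16.4084[hold]; j=3 S=240.5390 intr=0.0000 cont=3.0328 V=3.0328[hold]  S*(3)=74.5043
k=2: j=0 S=90.5764 intr=55.3736 cont=57.7916 V=57.7916[hold]; j=1 S=133.8700 intr=12.0800 cont=30.2047 V=30.2047[hold]; j=2 S=197.8570 intr=0.0000 cont=10.2381 V=10.2381[hold]  S*(2)=-
k=1: j=0 S=110.1157 intr=35.8343 cont=44.9934 V=44.9934[hold]; j=1 S=162.7486 intr=0.0000 cont=20.9767 V=20.9767[hold]  S*(1)=-
k=0: j=0 S=133.8700 intr=12.0800 cont=33.8674 V=33.8674[hold]  S*(0)=-

price = 33.8674
boundary = - - - 74.5043 61.2840 74.5043 90.5764
tree:
33.8674
44.9934 20.9767
57.7916 30.2047 10.2381
71.4457 42.0784 16.4084 3.0328
84.6660 56.2510 25.6507 5.6229 0.0000
95.5404 71.4457 38.7118 10.4250 0.0000 0.0000
104.4853 84.6660 55.3736 19.3280 0.0000 0.0000 0.0000
111.8429 95.5404 71.4457 35.8343 0.0000 0.0000 0.0000 0.0000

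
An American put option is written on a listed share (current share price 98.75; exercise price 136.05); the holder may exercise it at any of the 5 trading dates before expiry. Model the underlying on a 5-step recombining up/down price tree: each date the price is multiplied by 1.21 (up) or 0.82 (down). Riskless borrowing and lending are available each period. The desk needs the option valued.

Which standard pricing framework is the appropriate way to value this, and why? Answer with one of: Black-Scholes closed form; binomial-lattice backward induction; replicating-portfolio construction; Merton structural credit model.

framework: binomial-lattice backward induction

Key observation: early exercise of the strike-136.05 put must be checked at each of the 5 dates (spot 98.75), which forces a node-by-node comparison of intrinsic and continuation value backward from expiry.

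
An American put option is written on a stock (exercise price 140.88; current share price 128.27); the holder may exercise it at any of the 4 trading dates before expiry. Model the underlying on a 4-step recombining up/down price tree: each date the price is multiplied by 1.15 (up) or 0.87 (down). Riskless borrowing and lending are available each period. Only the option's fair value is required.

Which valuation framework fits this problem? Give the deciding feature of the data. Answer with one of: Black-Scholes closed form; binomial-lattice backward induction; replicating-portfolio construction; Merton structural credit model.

framework: binomial-lattice backward induction

Key observation: the put (strike 140.88 on spot 128.27) is American-style on a 4-step discrete price model, so the early-exercise decision at every node requires stepwise backward valuation — a closed form cannot price the exercise right.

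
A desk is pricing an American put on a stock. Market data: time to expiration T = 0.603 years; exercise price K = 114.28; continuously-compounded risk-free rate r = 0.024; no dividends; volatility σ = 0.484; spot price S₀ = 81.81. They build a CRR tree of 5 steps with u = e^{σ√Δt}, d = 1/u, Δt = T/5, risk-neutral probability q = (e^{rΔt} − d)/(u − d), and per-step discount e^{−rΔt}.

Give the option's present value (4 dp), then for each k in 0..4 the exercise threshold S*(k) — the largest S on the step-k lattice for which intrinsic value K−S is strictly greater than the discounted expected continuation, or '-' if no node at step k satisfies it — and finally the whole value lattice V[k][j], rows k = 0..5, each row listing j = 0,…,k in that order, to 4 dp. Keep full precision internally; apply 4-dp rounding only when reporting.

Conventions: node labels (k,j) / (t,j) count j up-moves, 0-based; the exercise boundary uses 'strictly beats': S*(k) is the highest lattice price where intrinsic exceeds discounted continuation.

price = 35.6238
boundary = - - 58.4538 69.1528 81.8100
tree:
35.6238
45.5311 24.5221
55.8262 34.0479 13.7876
64.8698 45.1272 21.5969 4.9481
72.5143 55.8262 32.4700 9.3044 0.0000
78.9761 64.8698 45.1272 17.4961 0.0000 0.0000

params: Δt=0.12060 u=1.18303 d=0.84529 q=0.46666 e^(-rΔt)=0.99711
t_5 payoffs: 78.9761 64.8698 45.1272 17.4961 0.0000 0.0000
t_4: node(4,0) S=41.7657 payoff=72.5143 vs cont=72.1840 → 72.5143 [stop]  node(4,1) S=58.4538 payoff=55.8262 vs cont=55.4959 → 55.8262 [stop]  node(4,2) S=81.8100 payoff=32.4700 vs cont=32.1397 → 32.4700 [stop]  node(4,3) S=114.4985 payoff=0.0000 vs cont=9.3044 → 9.3044 [wait]  node(4,4) S=160.2482 payoff=0.0000 vs cont=0.0000 → 0.0000 [wait]  ⇒ S*(4)=81.8100
t_3: node(3,0) S=49.4102 payoff=64.8698 vs cont=64.5395 → 64.8698 [stop]  node(3,1) S=69.1528 payoff=45.1272 vs cont=44.7969 → 45.1272 [stop]  node(3,2) S=96.7839 payoff=17.4961 vs cont=21.5969 → 21.5969 [wait]  node(3,3) S=135.4555 payoff=0.0000 vs cont=4.9481 → 4.9481 [wait]  ⇒ S*(3)=69.1528
t_2: node(2,0) S=58.4538 payoff=55.8262 vs cont=55.4959 → 55.8262 [stop]  node(2,1) S=81.8100 payoff=32.4700 vs cont=34.0479 → 34.0479 [wait]  node(2,2) S=114.4985 payoff=0.0000 vs cont=13.7876 → 13.7876 [wait]  ⇒ S*(2)=58.4538
t_1: node(1,0) S=69.1528 payoff=45.1272 vs cont=45.5311 → 45.5311 [wait]  node(1,1) S=96.7839 payoff=17.4961 vs cont=24.5221 → 24.5221 [wait]  ⇒ S*(1)=-
t_0: node(0,0) S=81.8100 payoff=32.4700 vs cont=35.6238 → 35.6238 [wait]  ⇒ S*(0)=-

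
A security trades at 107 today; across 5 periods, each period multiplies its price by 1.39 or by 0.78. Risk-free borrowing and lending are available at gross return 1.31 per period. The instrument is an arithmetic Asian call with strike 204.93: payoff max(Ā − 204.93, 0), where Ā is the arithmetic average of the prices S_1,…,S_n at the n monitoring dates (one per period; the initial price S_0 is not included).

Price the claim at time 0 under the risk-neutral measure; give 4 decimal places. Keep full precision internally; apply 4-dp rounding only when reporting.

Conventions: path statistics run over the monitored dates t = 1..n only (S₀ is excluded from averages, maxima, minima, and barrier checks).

price = 16.6927

No-arbitrage gives p* = (R−d)/(u−d) = 0.8689: enumerate every path, weight its payoff by its p*-probability, and discount by R^5.
Enumerate all 2^5 = 32 price paths (U = up ×1.39, D = down ×0.78); each path with k up-moves has probability p*^k·(1−p*)^(5−k).
DDDDD: Ā=53.9669, payoff=0.0000, prob=0.000039
UDDDD: Ā=96.1719, payoff=0.0000, prob=0.000257
DUDDD: Ā=83.1179, payoff=0.0000, prob=0.000257
UUDDD: Ā=148.1203, payoff=0.0000, prob=0.001703
DDUDD: Ā=72.9357, payoff=0.0000, prob=0.000257
UDUDD: Ā=129.9752, payoff=0.0000, prob=0.001703
DUUDD: Ā=116.9212, payoff=0.0000, prob=0.001703
UUUDD: Ā=208.3597, payoff=3.4297, prob=0.011281
DDDUD: Ā=64.9937, payoff=0.0000, prob=0.000257
UDDUD: Ā=115.8221, payoff=0.0000, prob=0.001703
DUDUD: Ā=102.7681, payoff=0.0000, prob=0.001703
UUDUD: Ā=183.1380, payoff=0.0000, prob=0.011281
DDUUD: Ā=92.5860, payoff=0.0000, prob=0.001703
UDUUD: Ā=164.9930, payoff=0.0000, prob=0.011281
DUUUD: Ā=151.9390, payoff=0.0000, prob=0.011281
UUUUD: Ā=270.7630, payoff=65.8330, prob=0.074738
DDDDU: Ā=58.7989, payoff=0.0000, prob=0.000257
UDDDU: Ā=104.7826, payoff=0.0000, prob=0.001703
DUDDU: Ā=91.7286, payoff=0.0000, prob=0.001703
UUDDU: Ā=163.4651, payoff=0.0000, prob=0.011281
DDUDU: Ā=81.5465, payoff=0.0000, prob=0.001703
UDUDU: Ā=145.3201, payoff=0.0000, prob=0.011281
DUUDU: Ā=132.2661, payoff=0.0000, prob=0.011281
UUUDU: Ā=235.7049, payoff=30.7749, prob=0.074738
DDDUU: Ā=73.6045, payoff=0.0000, prob=0.001703
UDDUU: Ā=131.1669, payoff=0.0000, prob=0.011281
DUDUU: Ā=118.1129, payoff=0.0000, prob=0.011281
UUDUU: Ā=210.4833, payoff=5.5533, prob=0.074738
DDUUU: Ā=107.9308, payoff=0.0000, prob=0.011281
UDUUU: Ā=192.3383, payoff=0.0000, prob=0.074738
DUUUU: Ā=179.2843, payoff=0.0000, prob=0.074738
UUUUU: Ā=319.4937, payoff=114.5637, prob=0.495142
Price = Σ prob·payoff / R^5 = 64.399441 / 3.857949 = 16.6927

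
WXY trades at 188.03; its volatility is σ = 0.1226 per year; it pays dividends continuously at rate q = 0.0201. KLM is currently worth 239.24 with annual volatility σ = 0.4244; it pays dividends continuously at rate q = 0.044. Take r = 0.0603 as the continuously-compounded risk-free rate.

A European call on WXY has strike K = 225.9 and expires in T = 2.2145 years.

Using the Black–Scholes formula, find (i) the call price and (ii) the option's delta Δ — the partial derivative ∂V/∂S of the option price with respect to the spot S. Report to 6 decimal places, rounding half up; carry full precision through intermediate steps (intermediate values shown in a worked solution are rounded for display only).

σ√T = 0.1226·√2.2145 = 0.182443
d₁ = (ln(S/K) + (r−q+σ²/2)T) / (σ√T) = (ln(188.03/225.9) + (0.0603−0.0201+0.1226²/2)·2.2145) / 0.182443 = (-0.183491 + 0.105666) / 0.182443 = -0.426572
d₂ = d₁ − σ√T = -0.426572 − 0.182443 = -0.609015
e^{−rT} = 0.874997
e^{−qT} = 0.956465
N(d₁) = 0.334846,  N(d₂) = 0.271257
Call price V = S·e^{−qT}·N(d₁) − K·e^{−rT}·N(d₂) = 60.220009 − 53.617227 = 6.602782
Δ = e^{−qT}·N(d₁) = 0.320268

price = 6.602782
Δ = 0.320268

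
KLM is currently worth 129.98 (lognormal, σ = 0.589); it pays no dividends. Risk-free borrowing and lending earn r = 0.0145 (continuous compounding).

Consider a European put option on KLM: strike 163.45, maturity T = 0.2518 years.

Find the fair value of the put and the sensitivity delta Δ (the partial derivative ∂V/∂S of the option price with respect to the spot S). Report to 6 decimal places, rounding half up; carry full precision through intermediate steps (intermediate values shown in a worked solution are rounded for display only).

σ√T = 0.589·√0.2518 = 0.295558
d₁ = (ln(S/K) + (r+σ²/2)T) / (σ√T) = (ln(129.98/163.45) + (0.0145+0.589²/2)·0.2518) / 0.295558 = (-0.229127 + 0.047328) / 0.295558 = -0.615101
d₂ = d₁ − σ√T = -0.615101 − 0.295558 = -0.910659
e^{−rT} = 0.996356
N(−d₁) = 0.730756,  N(−d₂) = 0.818762
Put price V = K·e^{−rT}·N(−d₂) − S·N(−d₁) = 133.338996 − 94.983646 = 38.355350
Δ = −N(−d₁) = -0.730756

price = 38.355350
Δ = -0.730756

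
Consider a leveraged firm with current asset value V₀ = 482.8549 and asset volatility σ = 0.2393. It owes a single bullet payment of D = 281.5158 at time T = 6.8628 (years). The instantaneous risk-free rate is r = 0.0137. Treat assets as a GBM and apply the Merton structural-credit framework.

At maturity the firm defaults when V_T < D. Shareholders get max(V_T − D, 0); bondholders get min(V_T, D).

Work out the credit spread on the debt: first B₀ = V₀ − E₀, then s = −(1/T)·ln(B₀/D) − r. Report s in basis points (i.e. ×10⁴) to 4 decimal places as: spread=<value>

spread=102.7675

Apply the equity-as-call identities (strike 281.5158, horizon 6.8628 years):
d₁ = [ln(V₀/D) + (r + σ²/2)T] / (σ√T)
   = [ln(482.8549/281.5158) + (0.0137 + 0.5·0.2393²)·6.8628] / (0.2393·√6.8628)
   = [0.539528 + 0.290518] / 0.626893 = 1.324062
d₂ = d₁ − σ√T = 1.324062 − 0.626893 = 0.697169
N(d₁) = 0.907259,  N(d₂) = 0.757152,  e^(−rT) = 0.910264
E₀ = V₀·N(d₁) − D·e^(−rT)·N(d₂)
   = 482.8549·0.907259 − 281.5158·0.910264·0.757152 = 244.051422
B₀ = V₀ − E₀ = 482.8549 − 244.051422 = 238.803478
spread = −(1/T)·ln(B₀/D) − r = −(1/6.8628)·ln(238.803478/281.5158) − 0.0137 = 0.01027675
in basis points: 0.01027675 × 10⁴ = 102.7675 bp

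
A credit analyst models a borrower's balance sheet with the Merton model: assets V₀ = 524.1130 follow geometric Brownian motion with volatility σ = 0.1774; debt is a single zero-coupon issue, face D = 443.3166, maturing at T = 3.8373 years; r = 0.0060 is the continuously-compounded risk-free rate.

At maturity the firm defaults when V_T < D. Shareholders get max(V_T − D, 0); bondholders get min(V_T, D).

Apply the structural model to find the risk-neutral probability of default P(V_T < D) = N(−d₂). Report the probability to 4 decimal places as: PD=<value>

Equity is a call on the firm's assets struck at D = 443.3166:
d₁ = [ln(V₀/D) + (r + σ²/2)T] / (σ√T)
   = [ln(524.1130/443.3166) + (0.0060 + 0.5·0.1774²)·3.8373] / (0.1774·√3.8373)
   = [0.167423 + 0.083405] / 0.347509 = 0.721789
d₂ = d₁ − σ√T = 0.721789 − 0.347509 = 0.374279
risk-neutral PD = N(−d₂) = N(-0.374279) = 0.354098

PD=0.3541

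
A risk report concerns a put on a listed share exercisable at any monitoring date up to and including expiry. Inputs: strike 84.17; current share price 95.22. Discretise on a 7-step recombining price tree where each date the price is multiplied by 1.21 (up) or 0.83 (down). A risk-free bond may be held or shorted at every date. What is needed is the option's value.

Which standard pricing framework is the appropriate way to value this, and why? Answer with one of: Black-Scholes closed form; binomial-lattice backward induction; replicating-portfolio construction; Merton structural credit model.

framework: binomial-lattice backward induction

Key observation: the put (strike 84.17 on spot 95.22) is American-style on a 7-step discrete price model, so the early-exercise decision at every node requires stepwise backward valuation — a closed form cannot price the exercise right.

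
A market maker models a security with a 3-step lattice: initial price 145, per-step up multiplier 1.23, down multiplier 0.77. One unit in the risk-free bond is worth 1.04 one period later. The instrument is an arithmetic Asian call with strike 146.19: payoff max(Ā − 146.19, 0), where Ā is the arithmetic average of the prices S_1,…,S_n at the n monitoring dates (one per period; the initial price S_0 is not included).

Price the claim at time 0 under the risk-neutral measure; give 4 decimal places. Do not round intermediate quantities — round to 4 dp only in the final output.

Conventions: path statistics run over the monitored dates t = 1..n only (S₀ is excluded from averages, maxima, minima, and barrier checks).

With p* = (R−d)/(u−d) = 0.5870, sum probability × payoff across the paths and divide by R^3.
Enumerate all 2^3 = 8 price paths (U = up ×1.23, D = down ×0.77); each path with k up-moves has probability p*^k·(1−p*)^(3−k).
DDD: Ā=87.9393, payoff=0.0000, prob=0.070467
UDD: Ā=140.4744, payoff=0.0000, prob=0.100138
DUD: Ā=118.2411, payoff=0.0000, prob=0.100138
UUD: Ā=188.8786, payoff=42.6886, prob=0.142301
DDU: Ā=101.1214, payoff=0.0000, prob=0.100138
UDU: Ā=161.5316, payoff=15.3416, prob=0.142301
DUU: Ā=139.2983, payoff=0.0000, prob=0.142301
UUU: Ā=222.5154, payoff=76.3254, prob=0.202217
Price = Σ prob·payoff / R^3 = 23.692047 / 1.124864 = 21.0621

price = 21.0621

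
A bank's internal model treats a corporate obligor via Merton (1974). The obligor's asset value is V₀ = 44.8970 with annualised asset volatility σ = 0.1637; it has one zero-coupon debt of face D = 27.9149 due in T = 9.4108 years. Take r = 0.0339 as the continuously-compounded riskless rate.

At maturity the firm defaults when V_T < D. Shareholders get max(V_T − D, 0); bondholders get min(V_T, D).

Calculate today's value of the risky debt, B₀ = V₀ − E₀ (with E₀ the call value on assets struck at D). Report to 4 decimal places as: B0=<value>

B0=19.9307

Work the structural quantities from V₀ = 44.8970 against face 27.9149:
d₁ = [ln(V₀/D) + (r + σ²/2)T] / (σ√T)
   = [ln(44.8970/27.9149) + (0.0339 + 0.5·0.1637²)·9.4108] / (0.1637·√9.4108)
   = [0.475210 + 0.445120] / 0.502183 = 1.832660
d₂ = d₁ − σ√T = 1.832660 − 0.502183 = 1.330477
N(d₁) = 0.966573,  N(d₂) = 0.908319,  e^(−rT) = 0.726857
E₀ = V₀·N(d₁) − D·e^(−rT)·N(d₂)
   = 44.8970·0.966573 − 27.9149·0.726857·0.908319 = 24.966329
B₀ = V₀ − E₀ = 44.8970 − 24.966329 = 19.930671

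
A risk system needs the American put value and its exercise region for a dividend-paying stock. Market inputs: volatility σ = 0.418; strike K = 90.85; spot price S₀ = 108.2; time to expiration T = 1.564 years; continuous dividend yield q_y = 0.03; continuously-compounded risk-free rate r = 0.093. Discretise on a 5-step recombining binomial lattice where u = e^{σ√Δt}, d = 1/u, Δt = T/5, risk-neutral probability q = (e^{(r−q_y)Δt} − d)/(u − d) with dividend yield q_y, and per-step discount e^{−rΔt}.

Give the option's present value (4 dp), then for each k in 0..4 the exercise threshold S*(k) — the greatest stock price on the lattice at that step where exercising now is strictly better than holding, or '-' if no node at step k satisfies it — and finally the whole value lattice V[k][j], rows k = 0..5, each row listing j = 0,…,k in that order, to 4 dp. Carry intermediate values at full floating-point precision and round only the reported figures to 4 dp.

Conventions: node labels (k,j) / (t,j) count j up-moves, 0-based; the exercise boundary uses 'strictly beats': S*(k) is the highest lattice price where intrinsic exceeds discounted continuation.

Δt=0.31280  u=1.26337  d=0.79153  q=0.48400  discount=0.97133
step 5 (expiry): payoffs max(K−S,0) = 57.2315 37.1916 5.2059 0.0000 0.0000 0.0000
step 4: (k=4,j=0): S=42.4725, K−S=48.3775, hold=46.1694 ⇒ V=48.3775 exercise | (k=4,j=1): S=67.7903, K−S=23.0597, hold=21.0881 ⇒ V=23.0597 exercise | (k=4,j=2): S=108.2000, K−S=0.0000, hold=2.6092 ⇒ V=2.6092 continue | (k=4,j=3): S=172.6979, K−S=0.0000, hold=0.0000 ⇒ V=0.0000 continue | (k=4,j=4): S=275.6429, K−S=0.0000, hold=0.0000 ⇒ V=0.0000 continue  boundary S*=67.7903
step 3: (k=3,j=0): S=53.6584, K−S=37.1916, hold=35.0880 ⇒ V=37.1916 exercise | (k=3,j=1): S=85.6441, K−S=5.2059, hold=12.7843 ⇒ V=12.7843 continue | (k=3,j=2): S=136.6964, K−S=0.0000, hold=1.3078 ⇒ V=1.3078 continue | (k=3,j=3): S=218.1810, K−S=0.0000, hold=0.0000 ⇒ V=0.0000 continue  boundary S*=53.6584
step 2: (k=2,j=0): S=67.7903, K−S=23.0597, hold=24.6509 ⇒ V=24.6509 continue | (k=2,j=1): S=108.2000, K−S=0.0000, hold=7.0224 ⇒ V=7.0224 continue | (k=2,j=2): S=172.6979, K−S=0.0000, hold=0.6555 ⇒ V=0.6555 continue  boundary S*=-
step 1: (k=1,j=0): S=85.6441, K−S=5.2059, hold=15.6566 ⇒ V=15.6566 continue | (k=1,j=1): S=136.6964, K−S=0.0000, hold=3.8278 ⇒ V=3.8278 continue  boundary S*=-
step 0: (k=0,j=0): S=108.2000, K−S=0.0000, hold=9.6467 ⇒ V=9.6467 continue  boundary S*=-

price = 9.6467
boundary = - - - 53.6584 67.7903
tree:
9.6467
15.6566 3.8278
24.6509 7.0224 0.6555
37.1916 12.7843 1.3078 0.0000
48.3775 23.0597 2.6092 0.0000 0.0000
57.2315 37.1916 5.2059 0.0000 0.0000 0.0000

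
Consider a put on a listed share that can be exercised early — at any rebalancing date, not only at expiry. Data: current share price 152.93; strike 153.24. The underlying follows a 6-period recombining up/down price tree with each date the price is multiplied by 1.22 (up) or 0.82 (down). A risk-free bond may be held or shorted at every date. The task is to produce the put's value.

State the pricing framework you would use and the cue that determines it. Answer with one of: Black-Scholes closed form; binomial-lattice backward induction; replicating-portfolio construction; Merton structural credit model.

framework: binomial-lattice backward induction

Key observation: the exercise right at every one of the 6 steps is what matters: each node needs max(153.24 − S, continuation), which only the stepwise tree valuation starting from spot 152.93 delivers.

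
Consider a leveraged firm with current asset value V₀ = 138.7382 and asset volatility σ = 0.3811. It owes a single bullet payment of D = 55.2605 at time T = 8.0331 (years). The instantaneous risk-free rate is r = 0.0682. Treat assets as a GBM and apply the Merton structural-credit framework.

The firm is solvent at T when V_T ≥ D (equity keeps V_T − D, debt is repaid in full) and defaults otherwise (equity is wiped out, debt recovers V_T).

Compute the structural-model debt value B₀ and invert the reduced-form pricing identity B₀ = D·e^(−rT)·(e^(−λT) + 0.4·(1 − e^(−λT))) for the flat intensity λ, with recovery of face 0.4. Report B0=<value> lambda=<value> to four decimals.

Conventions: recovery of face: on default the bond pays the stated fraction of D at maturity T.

B0=29.3484 lambda=0.0182

With assets at 138.7382 and a single debt payment of 55.2605 at 8.0331 years:
d₁ = [ln(V₀/D) + (r + σ²/2)T] / (σ√T)
   = [ln(138.7382/55.2605) + (0.0682 + 0.5·0.3811²)·8.0331] / (0.3811·√8.0331)
   = [0.920530 + 1.131210] / 1.080141 = 1.899511
d₂ = d₁ − σ√T = 1.899511 − 1.080141 = 0.819370
N(d₁) = 0.971251,  N(d₂) = 0.793712,  e^(−rT) = 0.578187
E₀ = V₀·N(d₁) − D·e^(−rT)·N(d₂)
   = 138.7382·0.971251 − 55.2605·0.578187·0.793712 = 109.389826
B₀ = V₀ − E₀ = 138.7382 − 109.389826 = 29.348374
e^(−λT) = (B₀·e^(rT)/D − 0.4)/(1 − 0.4) = (29.3484·1.729543/55.2605 − 0.4)/0.6 = 0.86424391
λ = −ln(0.86424391)/8.0331 = 0.018162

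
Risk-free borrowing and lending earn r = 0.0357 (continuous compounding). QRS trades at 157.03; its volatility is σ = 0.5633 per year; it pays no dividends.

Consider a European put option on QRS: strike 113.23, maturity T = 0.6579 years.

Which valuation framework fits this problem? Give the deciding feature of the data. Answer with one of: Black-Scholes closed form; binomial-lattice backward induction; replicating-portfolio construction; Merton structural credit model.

Key observation: a European-exercise option on QRS struck at 113.23 — a GBM underlying with constant parameters — admits an analytic price: the data contain no early exercise, no discrete tree, no debt structure.

framework: Black-Scholes closed form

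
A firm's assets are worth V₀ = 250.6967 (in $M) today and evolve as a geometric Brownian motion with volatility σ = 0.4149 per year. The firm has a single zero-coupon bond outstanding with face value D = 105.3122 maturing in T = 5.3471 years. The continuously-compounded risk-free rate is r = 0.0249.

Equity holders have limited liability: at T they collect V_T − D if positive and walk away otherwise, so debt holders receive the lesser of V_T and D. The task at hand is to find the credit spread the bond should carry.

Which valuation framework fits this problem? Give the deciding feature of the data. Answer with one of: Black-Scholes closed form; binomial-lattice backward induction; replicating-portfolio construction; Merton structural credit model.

framework: Merton structural credit model

Key observation: assets follow a GBM and default happens iff V_T < 105.3122; valuing claims on that split (equity as a call, risky debt as the residual) is the structural model's definition.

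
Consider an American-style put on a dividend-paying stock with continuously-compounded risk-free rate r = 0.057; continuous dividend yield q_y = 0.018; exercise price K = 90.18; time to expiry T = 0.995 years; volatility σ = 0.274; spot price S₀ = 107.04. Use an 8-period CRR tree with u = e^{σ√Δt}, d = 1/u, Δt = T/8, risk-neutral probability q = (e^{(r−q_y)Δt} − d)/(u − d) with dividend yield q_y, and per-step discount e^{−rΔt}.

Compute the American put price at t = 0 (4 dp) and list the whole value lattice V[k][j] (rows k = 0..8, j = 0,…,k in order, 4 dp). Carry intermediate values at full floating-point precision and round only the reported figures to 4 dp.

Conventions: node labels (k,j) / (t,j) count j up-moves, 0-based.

params: Δt=0.12437 u=1.10145 d=0.90789 q=0.50098 e^(-rΔt)=0.99294
t_8 payoffs: 40.7700 30.2357 17.4555 1.9506 0.0000 0.0000 0.0000 0.0000 0.0000
k=7: node(7,0) S=54.4229 payoff=35.7571 vs cont=35.2418 → 35.7571 [stop]  node(7,1) S=66.0259 payoff=24.1541 vs cont=23.6647 → 24.1541 [stop]  node(7,2) S=80.1027 payoff=10.0773 vs cont=9.6194 → 10.0773 [stop]  node(7,3) S=97.1806 payoff=0.0000 vs cont=0.9665 → 0.9665 [wait]  node(7,4) S=117.8996 payoff=0.0000 vs cont=0.0000 → 0.0000 [wait]  node(7,5) S=143.0360 payoff=0.0000 vs cont=0.0000 → 0.0000 [wait]  node(7,6) S=173.5314 payoff=0.0000 vs cont=0.0000 → 0.0000 [wait]  node(7,7) S=210.5284 payoff=0.0000 vs cont=0.0000 → 0.0000 [wait]
k=6: node(6,0) S=59.9443 payoff=30.2357 vs cont=29.7327 → 30.2357 [stop]  node(6,1) S=72.7245 payoff=17.4555 vs cont=16.9811 → 17.4555 [stop]  node(6,2) S=88.2294 payoff=1.9506 vs cont=5.4740 → 5.4740 [wait]  node(6,3) S=107.0400 payoff=0.0000 vs cont=0.4789 → 0.4789 [wait]  node(6,4) S=129.8610 payoff=0.0000 vs cont=0.0000 → 0.0000 [wait]  node(6,5) S=157.5475 payoff=0.0000 vs cont=0.0000 → 0.0000 [wait]  node(6,6) S=191.1368 payoff=0.0000 vs cont=0.0000 → 0.0000 [wait]
k=5: node(5,0) S=66.0259 payoff=24.1541 vs cont=23.6647 → 24.1541 [stop]  node(5,1) S=80.1027 payoff=10.0773 vs cont=11.3721 → 11.3721 [wait]  node(5,2) S=97.1806 payoff=0.0000 vs cont=2.9506 → 2.9506 [wait]  node(5,3) S=117.8996 payoff=0.0000 vs cont=0.2373 → 0.2373 [wait]  node(5,4) S=143.0360 payoff=0.0000 vs cont=0.0000 → 0.0000 [wait]  node(5,5) S=173.5314 payoff=0.0000 vs cont=0.0000 → 0.0000 [wait]
k=4: node(4,0) S=72.7245 payoff=17.4555 vs cont=17.6252 → 17.6252 [wait]  node(4,1) S=88.2294 payoff=1.9506 vs cont=7.1025 → 7.1025 [wait]  node(4,2) S=107.0400 payoff=0.0000 vs cont=1.5800 → 1.5800 [wait]  node(4,3) S=129.8610 payoff=0.0000 vs cont=0.1176 → 0.1176 [wait]  node(4,4) S=157.5475 payoff=0.0000 vs cont=0.0000 → 0.0000 [wait]
k=3: node(3,0) S=80.1027 payoff=10.0773 vs cont=12.2663 → 12.2663 [wait]  node(3,1) S=97.1806 payoff=0.0000 vs cont=4.3052 → 4.3052 [wait]  node(3,2) S=117.8996 payoff=0.0000 vs cont=0.8414 → 0.8414 [wait]  node(3,3) S=143.0360 payoff=0.0000 vs cont=0.0583 → 0.0583 [wait]
k=2: node(2,0) S=88.2294 payoff=1.9506 vs cont=8.2195 → 8.2195 [wait]  node(2,1) S=107.0400 payoff=0.0000 vs cont=2.5518 → 2.5518 [wait]  node(2,2) S=129.8610 payoff=0.0000 vs cont=0.4459 → 0.4459 [wait]
k=1: node(1,0) S=97.1806 payoff=0.0000 vs cont=5.3420 → 5.3420 [wait]  node(1,1) S=117.8996 payoff=0.0000 vs cont=1.4862 → 1.4862 [wait]
k=0: node(0,0) S=107.0400 payoff=0.0000 vs cont=3.3862 → 3.3862 [wait]

price = 3.3862
tree:
3.3862
5.3420 1.4862
8.2195 2.5518 0.4459
12.2663 4.3052 0.8414 0.0583
17.6252 7.1025 1.5800 0.1176 0.0000
24.1541 11.3721 2.9506 0.2373 0.0000 0.0000
30.2357 17.4555 5.4740 0.4789 0.0000 0.0000 0.0000
35.7571 24.1541 10.0773 0.9665 0.0000 0.0000 0.0000 0.0000
40.7700 30.2357 17.4555 1.9506 0.0000 0.0000 0.0000 0.0000 0.0000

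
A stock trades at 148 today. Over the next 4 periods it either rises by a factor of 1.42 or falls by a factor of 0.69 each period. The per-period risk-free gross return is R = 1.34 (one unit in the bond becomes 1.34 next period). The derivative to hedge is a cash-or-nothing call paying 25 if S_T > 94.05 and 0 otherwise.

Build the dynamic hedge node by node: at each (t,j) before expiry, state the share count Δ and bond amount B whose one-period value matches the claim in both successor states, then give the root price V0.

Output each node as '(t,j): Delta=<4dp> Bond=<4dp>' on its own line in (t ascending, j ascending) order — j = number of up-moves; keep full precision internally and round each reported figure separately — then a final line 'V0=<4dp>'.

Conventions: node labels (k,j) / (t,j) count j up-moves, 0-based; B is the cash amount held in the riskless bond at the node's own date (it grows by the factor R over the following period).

(0,0): Delta=0.0031 Bond=7.2598
(1,0): Delta=0.0364 Bond=6.3211
(1,1): Delta=0.0011 Bond=10.1475
(2,0): Delta=0.3230 Bond=-11.7178
(2,1): Delta=0.0193 Bond=10.9549
(2,2): Delta=0.0000 Bond=13.9229
(3,0): Delta=0.0000 Bond=0.0000
(3,1): Delta=0.3423 Bond=-17.6344
(3,2): Delta=0.0000 Bond=18.6567
(3,3): Delta=0.0000 Bond=18.6567
V0=7.7164

No-arbitrage ⇒ martingale measure with p* = (R−d)/(u−d) = 0.8904.
Expiry values: V(4,0)=0.0000, V(4,1)=0.0000, V(4,2)=25.0000, V(4,3)=25.0000, V(4,4)=25.0000
Node (3,0) S=48.6193: V=(p*·0.0000+(1−p*)·0.0000)/1.34=0.0000; Δ=(0.0000−0.0000)/(69.0395−33.5473)=0.0000; B=V−Δ·S=0.0000
Node (3,1) S=100.0572: V=(p*·25.0000+(1−p*)·0.0000)/1.34=16.6121; Δ=(25.0000−0.0000)/(142.0812−69.0395)=0.3423; B=V−Δ·S=-17.6344
Node (3,2) S=205.9148: V=(p*·25.0000+(1−p*)·25.0000)/1.34=18.6567; Δ=(25.0000−25.0000)/(292.3990−142.0812)=0.0000; B=V−Δ·S=18.6567
Node (3,3) S=423.7666: V=(p*·25.0000+(1−p*)·25.0000)/1.34=18.6567; Δ=(25.0000−25.0000)/(601.7486−292.3990)=0.0000; B=V−Δ·S=18.6567
Node (2,0) S=70.4628: V=(p*·16.6121+(1−p*)·0.0000)/1.34=11.0385; Δ=(16.6121−0.0000)/(100.0572−48.6193)=0.3230; B=V−Δ·S=-11.7178
Node (2,1) S=145.0104: V=(p*·18.6567+(1−p*)·16.6121)/1.34=13.7557; Δ=(18.6567−16.6121)/(205.9148−100.0572)=0.0193; B=V−Δ·S=10.9549
Node (2,2) S=298.4272: V=(p*·18.6567+(1−p*)·18.6567)/1.34=13.9229; Δ=(18.6567−18.6567)/(423.7666−205.9148)=0.0000; B=V−Δ·S=13.9229
Node (1,0) S=102.1200: V=(p*·13.7557+(1−p*)·11.0385)/1.34=10.0432; Δ=(13.7557−11.0385)/(145.0104−70.4628)=0.0364; B=V−Δ·S=6.3211
Node (1,1) S=210.1600: V=(p*·13.9229+(1−p*)·13.7557)/1.34=10.3766; Δ=(13.9229−13.7557)/(298.4272−145.0104)=0.0011; B=V−Δ·S=10.1475
Node (0,0) S=148.0000: V=(p*·10.3766+(1−p*)·10.0432)/1.34=7.7164; Δ=(10.3766−10.0432)/(210.1600−102.1200)=0.0031; B=V−Δ·S=7.2598
Verification: the root portfolio costs Δ(0,0)·S0 + B(0,0) = 7.7164, matching V0.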